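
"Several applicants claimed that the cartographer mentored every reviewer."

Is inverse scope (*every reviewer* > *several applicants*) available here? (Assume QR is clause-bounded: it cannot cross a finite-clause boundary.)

The target quantifier *every reviewer* is part of the finite complement clause *that the cartographer mentored every reviewer*.
Under clause-bounded QR, a quantifier in an embedded finite clause cannot raise into the matrix clause.
Hence only narrow scope for *every reviewer* (under *several applicants*) survives.

No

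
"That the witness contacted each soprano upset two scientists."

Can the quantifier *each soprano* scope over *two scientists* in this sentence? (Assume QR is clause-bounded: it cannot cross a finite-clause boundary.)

*each soprano* sits inside the sentential subject *that the witness contacted each soprano*.
Clausal subjects are scope islands; QR from inside the subject into the matrix is barred.
*each soprano* is confined to the island and cannot take scope over *two scientists*.

No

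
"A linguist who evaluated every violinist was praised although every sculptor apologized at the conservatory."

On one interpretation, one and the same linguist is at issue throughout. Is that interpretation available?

Yes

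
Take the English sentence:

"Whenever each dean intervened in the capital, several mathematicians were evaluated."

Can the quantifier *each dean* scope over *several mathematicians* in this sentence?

*each dean* occurs within the adjunct clause *whenever each dean intervened in the capital*.
Since the clause is an adjunct (not a complement), the Adjunct Condition blocks QR across its edge.
*each dean* > *several mathematicians* would require crossing that boundary, which is illicit.

No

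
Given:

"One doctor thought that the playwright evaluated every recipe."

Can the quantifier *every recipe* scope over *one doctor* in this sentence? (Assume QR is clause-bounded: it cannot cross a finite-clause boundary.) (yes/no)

No

The DP *every recipe* is contained in the finite complement clause *that the playwright evaluated every recipe*.
With QR restricted to its own tensed clause, the embedded quantifier cannot reach a matrix scope position.
So *every recipe* cannot raise to a position above *one doctor*.
(Only the surface reading survives: one fixed doctor with respect to all the relevant recipes.)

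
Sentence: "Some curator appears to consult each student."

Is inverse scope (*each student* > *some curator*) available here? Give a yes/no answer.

Yes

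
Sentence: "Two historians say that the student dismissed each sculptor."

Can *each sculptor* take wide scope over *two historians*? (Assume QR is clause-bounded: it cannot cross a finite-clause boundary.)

No

The DP *each sculptor* is contained in the finite complement clause *that the student dismissed each sculptor*.
Under clause-bounded QR, a quantifier in an embedded finite clause cannot raise into the matrix clause.
So the wide-scope reading for *each sculptor* is blocked.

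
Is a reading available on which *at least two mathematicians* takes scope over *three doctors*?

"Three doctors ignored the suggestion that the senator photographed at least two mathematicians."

*at least two mathematicians* occurs within the complex NP *the suggestion that the senator photographed at least two mathematicians*.
Since the clause is the complement of a nominal head, the CNPC blocks scope extraction.
So the wide-scope reading for *at least two mathematicians* is blocked.

No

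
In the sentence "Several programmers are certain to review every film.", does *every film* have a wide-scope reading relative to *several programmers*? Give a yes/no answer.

Yes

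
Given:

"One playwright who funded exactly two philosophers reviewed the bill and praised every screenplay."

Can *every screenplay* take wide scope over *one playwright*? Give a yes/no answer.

No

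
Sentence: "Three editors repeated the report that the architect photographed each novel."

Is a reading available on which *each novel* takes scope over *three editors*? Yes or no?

Structurally, *each novel* is inside the complex NP *the report that the architect photographed each novel*.
A that-clause complement to a noun is an island; QR cannot cross the NP boundary.
The inverse ordering *each novel* > *three editors* is therefore underivable.

No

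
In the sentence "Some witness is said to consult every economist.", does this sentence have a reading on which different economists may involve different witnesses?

Yes

This is the *every economist* > *some witness* reading.
*every economist* is inside a raising infinitive, which is transparent to QR (no CP barrier), so it behaves as a matrix argument.
Nothing blocks QR of the lower DP to a position above the higher one, so inverse scope is available.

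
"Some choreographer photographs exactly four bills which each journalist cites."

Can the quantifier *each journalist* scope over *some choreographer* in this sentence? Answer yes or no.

*each journalist* sits inside the relative clause *which each journalist cites* modifying *exactly four bills*.
QR out of a relative clause is ruled out by the relative-clause island constraint.
*each journalist* > *some choreographer* would require crossing that boundary, which is illicit.

No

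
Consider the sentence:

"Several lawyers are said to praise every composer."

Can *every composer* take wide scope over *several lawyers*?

*every composer* is the object of the infinitival complement of a raising predicate; raising infinitives are transparent for QR, so the two DPs are in effect clausemates.
With no island boundary between them, the object can take inverse scope over the subject via ordinary QR within the clause.

Yes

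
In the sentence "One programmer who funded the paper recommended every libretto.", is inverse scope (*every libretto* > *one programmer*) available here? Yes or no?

The RC *who funded the paper* is an island, but *every libretto* is not inside it — it is the matrix object, a clausemate of *one programmer*.
Ordinary QR to a clause-peripheral position gives the wide-scope LF for the lower DP.
So *every libretto* > *one programmer* is among the available readings.

Yes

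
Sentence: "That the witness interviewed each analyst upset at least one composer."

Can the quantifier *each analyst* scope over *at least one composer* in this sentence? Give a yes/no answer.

No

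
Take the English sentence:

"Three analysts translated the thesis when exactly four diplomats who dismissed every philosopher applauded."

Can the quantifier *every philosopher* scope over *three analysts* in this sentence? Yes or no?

The target quantifier *every philosopher* is part of the relative clause *who dismissed every philosopher*, which is itself inside the adjunct *when exactly four diplomats who dismissed every philosopher applauded*.
Even if one barrier were somehow void, the other would still block QR.
*every philosopher* > *three analysts* would require crossing that boundary, which is illicit.

No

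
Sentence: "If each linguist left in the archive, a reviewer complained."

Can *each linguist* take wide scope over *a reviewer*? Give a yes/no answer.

No

The DP *each linguist* is contained in the adjunct clause *if each linguist left in the archive*.
Adjuncts are opaque for quantifier raising; a quantifier in an adjunct stays inside it.
There is no licit LF on which *each linguist* c-commands *a reviewer*.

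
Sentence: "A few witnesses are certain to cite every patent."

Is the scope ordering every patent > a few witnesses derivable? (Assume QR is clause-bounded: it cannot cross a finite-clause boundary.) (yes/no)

*every patent* is inside a raising infinitive, which is transparent to QR (no CP barrier), so it behaves as a matrix argument.
QR within a single clause is free, so the lower quantifier may take scope over the higher one.

Yes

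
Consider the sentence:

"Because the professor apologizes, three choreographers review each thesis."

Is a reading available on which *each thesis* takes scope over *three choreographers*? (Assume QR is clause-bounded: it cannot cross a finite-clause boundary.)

Yes

The adjunct clause does not contain *each thesis*, which is the matrix object.
QR within a single clause is free, so the lower quantifier may take scope over the higher one.
Both orderings are possible: *three choreographers* > *each thesis* and *each thesis* > *three choreographers*.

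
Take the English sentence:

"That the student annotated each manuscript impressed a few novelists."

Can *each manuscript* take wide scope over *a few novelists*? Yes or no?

*each manuscript* occurs within the sentential subject *that the student annotated each manuscript*.
Clausal subjects are scope islands; QR from inside the subject into the matrix is barred.
The ordering *each manuscript* > *a few novelists* is therefore underivable.

No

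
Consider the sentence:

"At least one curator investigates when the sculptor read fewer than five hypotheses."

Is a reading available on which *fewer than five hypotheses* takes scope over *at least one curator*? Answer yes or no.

*fewer than five hypotheses* is embedded in the embedded question *when the sculptor read fewer than five hypotheses*.
An indirect question is a wh-island; the filled [Spec,CP] blocks QR across the CP edge.
So *fewer than five hypotheses* cannot raise to a position above *at least one curator*.

No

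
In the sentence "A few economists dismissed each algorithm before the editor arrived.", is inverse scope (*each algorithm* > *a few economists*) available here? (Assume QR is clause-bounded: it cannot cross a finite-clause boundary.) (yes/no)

Yes

Neither queried DP is inside the adjunct, so the adjunct-island constraint does not apply.
QR within a single clause is free, so the lower quantifier may take scope over the higher one.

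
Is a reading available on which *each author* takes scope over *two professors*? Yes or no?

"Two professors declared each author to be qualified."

ECM infinitives lack a CP barrier, so *each author* can QR over the matrix subject *two professors*.
No island intervenes, so both surface and inverse scope are derivable.

Yes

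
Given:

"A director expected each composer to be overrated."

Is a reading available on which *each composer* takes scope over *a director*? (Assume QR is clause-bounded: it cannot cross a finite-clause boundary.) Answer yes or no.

Yes

This is an ECM construction: *each composer* is the infinitival subject, Case-marked by the matrix verb, and the infinitive is transparent for QR.
No island intervenes, so both surface and inverse scope are derivable.
Both orderings are possible: *a director* > *each composer* and *each composer* > *a director*.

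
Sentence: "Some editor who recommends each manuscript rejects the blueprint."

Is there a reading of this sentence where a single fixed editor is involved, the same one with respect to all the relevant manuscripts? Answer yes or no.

Yes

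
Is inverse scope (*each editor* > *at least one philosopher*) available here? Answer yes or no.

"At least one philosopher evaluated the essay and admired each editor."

No

*each editor* is embedded in one conjunct of the coordinate structure (*admired each editor*).
QR out of a conjunct would have to apply non-ATB, which the CSC forbids.
Hence only narrow scope for *each editor* (under *at least one philosopher*) survives.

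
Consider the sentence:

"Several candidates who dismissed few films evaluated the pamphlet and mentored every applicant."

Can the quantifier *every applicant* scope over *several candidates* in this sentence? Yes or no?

*every applicant* is embedded in one conjunct of the coordinate structure (*mentored every applicant*).
A quantifier cannot raise out of one conjunct of a coordination across the whole coordinate structure — the CSC applies to QR.
So the wide-scope reading for *every applicant* is blocked.

No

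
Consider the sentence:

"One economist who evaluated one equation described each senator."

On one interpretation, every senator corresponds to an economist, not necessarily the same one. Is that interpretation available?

The described interpretation is the *each senator* > *one economist* scoping.
The relative clause *who evaluated one equation* modifies *one economist*, but *each senator* is not inside that relative clause — it is an argument of the matrix verb.
Nothing blocks QR of the lower DP to a position above the higher one, so inverse scope is available.

Yes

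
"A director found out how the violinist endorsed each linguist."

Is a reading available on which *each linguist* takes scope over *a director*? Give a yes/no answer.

The DP *each linguist* is contained in the embedded question *how the violinist endorsed each linguist*.
An indirect question is a wh-island; the filled [Spec,CP] blocks QR across the CP edge.
Hence only narrow scope for *each linguist* (under *a director*) survives.

No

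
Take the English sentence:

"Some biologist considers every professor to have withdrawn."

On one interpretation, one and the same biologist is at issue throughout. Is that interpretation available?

Yes

That reading corresponds to *some biologist* > *every professor*.
That is the surface-scope ordering, which is always one of the available readings — island constraints only ever restrict inverse scope.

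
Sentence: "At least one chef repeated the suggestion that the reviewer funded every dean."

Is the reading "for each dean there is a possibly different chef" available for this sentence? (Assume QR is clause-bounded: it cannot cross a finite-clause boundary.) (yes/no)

No

That reading corresponds to *every dean* > *at least one chef*.
Structurally, *every dean* is inside the complex NP *the suggestion that the reviewer funded every dean*.
Noun-complement clauses are scope islands (the Complex NP Constraint): a quantifier inside one cannot scope into the matrix.
So *every dean* cannot raise high enough to outscope *at least one chef*; only the surface ordering *at least one chef* > *every dean* is available.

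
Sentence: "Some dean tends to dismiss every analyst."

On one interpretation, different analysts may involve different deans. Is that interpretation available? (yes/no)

This is the *every analyst* > *some dean* reading.
Raising constructions are monoclausal for scope purposes; *every analyst* is not separated from *some dean* by any island.
Ordinary QR to a clause-peripheral position gives the wide-scope LF for the lower DP.
Both orderings are possible: *some dean* > *every analyst* and *every analyst* > *some dean*.

Yes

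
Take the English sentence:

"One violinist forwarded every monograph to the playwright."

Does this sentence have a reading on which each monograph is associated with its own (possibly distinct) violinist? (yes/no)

Yes

This is the *every monograph* > *one violinist* reading.
*one violinist* and *every monograph* are co-arguments of the matrix verb, with nothing but a clause-internal boundary between them.
No island intervenes, so both surface and inverse scope are derivable.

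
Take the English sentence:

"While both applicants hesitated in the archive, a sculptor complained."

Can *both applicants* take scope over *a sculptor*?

Structurally, *both applicants* is inside the adjunct clause *while both applicants hesitated in the archive*.
Adjuncts are opaque for quantifier raising; a quantifier in an adjunct stays inside it.
There is no licit LF on which *both applicants* c-commands *a sculptor*.

No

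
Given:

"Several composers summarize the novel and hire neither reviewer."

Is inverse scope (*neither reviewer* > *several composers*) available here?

The target quantifier *neither reviewer* is part of one conjunct of the coordinate structure (*hire neither reviewer*).
A quantifier cannot raise out of one conjunct of a coordination across the whole coordinate structure — the CSC applies to QR.
There is no licit LF on which *neither reviewer* c-commands *several composers*.

No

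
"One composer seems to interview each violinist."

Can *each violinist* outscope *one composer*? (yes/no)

Raising constructions are monoclausal for scope purposes; *each violinist* is not separated from *one composer* by any island.
No island intervenes, so both surface and inverse scope are derivable.
Both orderings are possible: *one composer* > *each violinist* and *each violinist* > *one composer*.

Yes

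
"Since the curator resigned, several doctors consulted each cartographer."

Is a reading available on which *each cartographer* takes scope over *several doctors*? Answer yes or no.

The adjunct clause does not contain *each cartographer*, which is the matrix object.
No island intervenes, so both surface and inverse scope are derivable.

Yes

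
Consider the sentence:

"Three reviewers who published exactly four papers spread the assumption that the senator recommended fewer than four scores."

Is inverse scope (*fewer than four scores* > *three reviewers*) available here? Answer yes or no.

Structurally, *fewer than four scores* is inside the complex NP *the assumption that the senator recommended fewer than four scores*.
The Complex NP Constraint bars QR out of the complement clause of a noun.
So *fewer than four scores* cannot raise to a position above *three reviewers*.

No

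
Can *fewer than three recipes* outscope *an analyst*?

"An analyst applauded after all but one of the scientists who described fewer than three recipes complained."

*fewer than three recipes* is embedded in the relative clause *who described fewer than three recipes*, which is itself inside the adjunct *after all but one of the scientists who described fewer than three recipes complained*.
Even if one barrier were somehow void, the other would still block QR.
So *fewer than three recipes* cannot raise high enough to outscope *an analyst*; only the surface ordering *an analyst* > *fewer than three recipes* is available.

No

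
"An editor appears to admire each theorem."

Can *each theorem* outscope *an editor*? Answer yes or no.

*each theorem* is the object of the infinitival complement of a raising predicate; raising infinitives are transparent for QR, so the two DPs are in effect clausemates.
Clause-internal QR can adjoin the lower DP above the subject, yielding the inverse reading.

Yes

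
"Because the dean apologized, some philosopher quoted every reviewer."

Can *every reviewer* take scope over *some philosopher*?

Yes

Although there is an adjunct clause, *every reviewer* is in the main clause, not inside the adjunct.
Ordinary QR to a clause-peripheral position gives the wide-scope LF for the lower DP.
Both orderings are possible: *some philosopher* > *every reviewer* and *every reviewer* > *some philosopher*.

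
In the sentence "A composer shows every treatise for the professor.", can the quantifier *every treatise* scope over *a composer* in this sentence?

Yes

Both DPs are arguments of the same predicate; there is no clause or island boundary between them.
QR within a single clause is free, so the lower quantifier may take scope over the higher one.
So *every treatise* > *a composer* is among the available readings.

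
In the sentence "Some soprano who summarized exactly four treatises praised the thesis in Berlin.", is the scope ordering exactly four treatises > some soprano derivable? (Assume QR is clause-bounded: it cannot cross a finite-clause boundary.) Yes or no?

No

Structurally, *exactly four treatises* is inside the relative clause *who summarized exactly four treatises*.
The relative clause forms an island for QR, so the quantifier is confined to the head noun's restrictor.
So *exactly four treatises* cannot raise high enough to outscope *some soprano*; only the surface ordering *some soprano* > *exactly four treatises* is available.
(Only the surface reading survives: one fixed soprano with respect to all the relevant treatises.)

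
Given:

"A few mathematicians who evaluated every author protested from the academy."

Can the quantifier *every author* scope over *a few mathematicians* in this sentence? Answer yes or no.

No

Structurally, *every author* is inside the relative clause *who evaluated every author*.
Relative clauses block scope extraction: QR cannot target a position outside the modified NP.
So the wide-scope reading for *every author* is blocked.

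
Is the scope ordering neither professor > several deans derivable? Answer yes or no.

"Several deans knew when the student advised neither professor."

Structurally, *neither professor* is inside the embedded question *when the student advised neither professor*.
Embedded wh-clauses are opaque for QR, so the quantifier stays inside the question.
So the wide-scope reading for *neither professor* is blocked.

No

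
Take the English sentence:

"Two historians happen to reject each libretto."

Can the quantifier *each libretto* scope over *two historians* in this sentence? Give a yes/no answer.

Infinitival complements of raising predicates do not block QR; *each libretto* and *two historians* are effectively clausemates.
Nothing blocks QR of the lower DP to a position above the higher one, so inverse scope is available.

Yes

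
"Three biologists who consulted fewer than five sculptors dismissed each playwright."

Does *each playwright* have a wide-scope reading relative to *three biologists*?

Yes

*each playwright* sits in the matrix clause, not in the relative clause on *three biologists*.
Ordinary QR to a clause-peripheral position gives the wide-scope LF for the lower DP.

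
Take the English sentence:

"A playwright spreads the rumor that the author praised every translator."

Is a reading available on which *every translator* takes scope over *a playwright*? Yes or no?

The DP *every translator* is contained in the complex NP *the rumor that the author praised every translator*.
The complex NP is opaque for QR — the quantifier is frozen inside the noun's complement.
*every translator* is confined to the island and cannot take scope over *a playwright*.

No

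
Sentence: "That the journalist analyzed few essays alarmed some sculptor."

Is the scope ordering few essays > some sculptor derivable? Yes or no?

The target quantifier *few essays* is part of the sentential subject *that the journalist analyzed few essays*.
The subject-island constraint blocks QR out of a clausal subject.
*few essays* > *some sculptor* would require crossing that boundary, which is illicit.

No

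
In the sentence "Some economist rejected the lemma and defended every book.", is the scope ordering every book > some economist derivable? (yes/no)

*every book* sits inside one conjunct of the coordinate structure (*defended every book*).
QR out of a conjunct would have to apply non-ATB, which the CSC forbids.
So the wide-scope reading for *every book* is blocked.
(Only the surface reading survives: one fixed economist with respect to all the relevant books.)

No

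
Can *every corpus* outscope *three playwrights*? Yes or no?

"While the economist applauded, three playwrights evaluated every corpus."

Yes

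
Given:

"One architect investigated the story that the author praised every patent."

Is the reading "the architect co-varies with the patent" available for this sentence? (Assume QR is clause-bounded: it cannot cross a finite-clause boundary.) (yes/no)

No

The described interpretation is the *every patent* > *one architect* scoping.
*every patent* sits inside the complex NP *the story that the author praised every patent*.
Noun-complement clauses are scope islands (the Complex NP Constraint): a quantifier inside one cannot scope into the matrix.
Hence only narrow scope for *every patent* (under *one architect*) survives.
(Only the surface reading survives: one fixed architect with respect to all the relevant patents.)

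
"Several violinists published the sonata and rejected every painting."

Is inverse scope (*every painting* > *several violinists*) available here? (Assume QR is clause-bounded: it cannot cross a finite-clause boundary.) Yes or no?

No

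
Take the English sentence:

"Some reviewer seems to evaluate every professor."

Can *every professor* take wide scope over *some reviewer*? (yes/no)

Yes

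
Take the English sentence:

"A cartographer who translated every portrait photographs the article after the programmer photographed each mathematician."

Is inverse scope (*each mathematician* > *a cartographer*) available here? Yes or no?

No

*each mathematician* sits inside the adjunct clause *after the programmer photographed each mathematician*.
The adjunct-island constraint bars QR out of an adverbial clause.
*each mathematician* > *a cartographer* would require crossing that boundary, which is illicit.
(Only the surface reading survives: one fixed cartographer with respect to all the relevant mathematicians.)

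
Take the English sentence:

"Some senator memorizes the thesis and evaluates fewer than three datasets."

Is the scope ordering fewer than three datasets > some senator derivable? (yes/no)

No

The DP *fewer than three datasets* is contained in one conjunct of the coordinate structure (*evaluates fewer than three datasets*).
A quantifier cannot raise out of one conjunct of a coordination across the whole coordinate structure — the CSC applies to QR.
So the wide-scope reading for *fewer than three datasets* is blocked.
(Only the surface reading survives: one fixed senator with respect to all the relevant datasets.)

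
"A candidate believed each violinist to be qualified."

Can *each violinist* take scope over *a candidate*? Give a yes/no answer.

*each violinist* is an ECM subject; ECM complements are not islands, and the embedded quantifier may take matrix scope.
Nothing blocks QR of the lower DP to a position above the higher one, so inverse scope is available.

Yes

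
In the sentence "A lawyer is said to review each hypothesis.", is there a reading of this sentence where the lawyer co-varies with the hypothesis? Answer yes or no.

Yes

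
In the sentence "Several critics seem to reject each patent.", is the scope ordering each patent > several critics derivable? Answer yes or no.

*each patent* is inside a raising infinitive, which is transparent to QR (no CP barrier), so it behaves as a matrix argument.
QR within a single clause is free, so the lower quantifier may take scope over the higher one.
The sentence is scopally ambiguous between *several critics* > *each patent* and *each patent* > *several critics*.

Yes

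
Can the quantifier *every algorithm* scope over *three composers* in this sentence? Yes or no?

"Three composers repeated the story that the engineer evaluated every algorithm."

No

The target quantifier *every algorithm* is part of the complex NP *the story that the engineer evaluated every algorithm*.
The complex NP is opaque for QR — the quantifier is frozen inside the noun's complement.
The inverse ordering *every algorithm* > *three composers* is therefore underivable.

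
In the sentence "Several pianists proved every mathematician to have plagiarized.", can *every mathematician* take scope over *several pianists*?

Yes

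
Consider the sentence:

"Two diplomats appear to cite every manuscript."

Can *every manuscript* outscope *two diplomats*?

Raising constructions are monoclausal for scope purposes; *every manuscript* is not separated from *two diplomats* by any island.
QR within a single clause is free, so the lower quantifier may take scope over the higher one.

Yes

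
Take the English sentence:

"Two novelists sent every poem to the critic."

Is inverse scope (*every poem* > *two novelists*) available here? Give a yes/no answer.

Yes

Both DPs are arguments of the same predicate; there is no clause or island boundary between them.
Clause-internal QR can adjoin the lower DP above the subject, yielding the inverse reading.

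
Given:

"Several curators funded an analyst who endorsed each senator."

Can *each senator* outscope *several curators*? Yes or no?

No

*each senator* occurs within the relative clause *who endorsed each senator* modifying *an analyst*.
Relative clauses are scope islands: a quantifier cannot QR out of a relative clause to take scope in the matrix clause.
The inverse ordering *each senator* > *several curators* is therefore underivable.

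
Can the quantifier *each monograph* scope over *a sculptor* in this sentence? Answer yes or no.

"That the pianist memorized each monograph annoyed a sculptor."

No

Structurally, *each monograph* is inside the sentential subject *that the pianist memorized each monograph*.
Clausal subjects are scope islands; QR from inside the subject into the matrix is barred.
So *each monograph* cannot raise to a position above *a sculptor*.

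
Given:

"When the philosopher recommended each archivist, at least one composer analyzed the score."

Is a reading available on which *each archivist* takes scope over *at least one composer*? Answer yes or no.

No

The DP *each archivist* is contained in the adjunct clause *when the philosopher recommended each archivist*.
Adverbial clauses are not L-marked, so they are barriers for QR — the quantifier cannot escape the adjunct.
*each archivist* > *at least one composer* would require crossing that boundary, which is illicit.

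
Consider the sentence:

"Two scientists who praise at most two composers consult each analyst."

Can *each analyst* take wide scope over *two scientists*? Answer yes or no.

Although the sentence contains a relative clause (*who praise at most two composers*), *each analyst* is outside it, in the matrix VP.
Nothing blocks QR of the lower DP to a position above the higher one, so inverse scope is available.

Yes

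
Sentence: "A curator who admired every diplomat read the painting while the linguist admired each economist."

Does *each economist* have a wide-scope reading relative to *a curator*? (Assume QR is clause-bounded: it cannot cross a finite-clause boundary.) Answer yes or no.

No

The DP *each economist* is contained in the adjunct clause *while the linguist admired each economist*.
Adjunct clauses are scope islands: a quantifier inside an adjunct cannot raise into the matrix clause.
There is no licit LF on which *each economist* c-commands *a curator*.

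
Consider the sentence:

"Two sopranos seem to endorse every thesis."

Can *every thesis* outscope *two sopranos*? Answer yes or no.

The matrix predicate is a raising verb, whose infinitival complement is not a scope island — *every thesis* can QR into the matrix clause.
Ordinary QR to a clause-peripheral position gives the wide-scope LF for the lower DP.

Yes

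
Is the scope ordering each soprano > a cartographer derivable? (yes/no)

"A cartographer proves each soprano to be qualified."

This is an ECM construction: *each soprano* is the infinitival subject, Case-marked by the matrix verb, and the infinitive is transparent for QR.
With no island boundary between them, the object can take inverse scope over the subject via ordinary QR within the clause.

Yes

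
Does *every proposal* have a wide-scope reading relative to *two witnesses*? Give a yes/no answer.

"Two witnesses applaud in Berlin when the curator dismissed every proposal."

No

*every proposal* is embedded in the adjunct clause *when the curator dismissed every proposal*.
Scope out of an adjunct clause is unavailable: QR respects the adjunct-island constraint.
The inverse ordering *every proposal* > *two witnesses* is therefore underivable.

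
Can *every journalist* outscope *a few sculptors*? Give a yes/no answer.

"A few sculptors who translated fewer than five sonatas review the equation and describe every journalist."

No

The DP *every journalist* is contained in one conjunct of the coordinate structure (*describe every journalist*).
A quantifier cannot raise out of one conjunct of a coordination across the whole coordinate structure — the CSC applies to QR.
There is no licit LF on which *every journalist* c-commands *a few sculptors*.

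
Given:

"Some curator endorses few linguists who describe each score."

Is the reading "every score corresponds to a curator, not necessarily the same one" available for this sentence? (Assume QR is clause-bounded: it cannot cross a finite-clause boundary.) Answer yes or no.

That reading corresponds to *each score* > *some curator*.
The DP *each score* is contained in the relative clause *who describe each score* modifying *few linguists*.
The relative clause forms an island for QR, so the quantifier is confined to the head noun's restrictor.
There is no licit LF on which *each score* c-commands *some curator*.
(Only the surface reading survives: one fixed curator with respect to all the relevant scores.)

No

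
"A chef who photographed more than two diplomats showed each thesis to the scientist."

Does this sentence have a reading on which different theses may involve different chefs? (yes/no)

Yes

That reading corresponds to *each thesis* > *a chef*.
The RC *who photographed more than two diplomats* is an island, but *each thesis* is not inside it — it is the matrix object, a clausemate of *a chef*.
Since no island is crossed, the inverse ordering is licensed alongside surface scope.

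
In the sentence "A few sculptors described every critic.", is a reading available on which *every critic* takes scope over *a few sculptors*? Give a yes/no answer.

Yes

Both DPs are arguments of the same predicate; there is no clause or island boundary between them.
QR within a single clause is free, so the lower quantifier may take scope over the higher one.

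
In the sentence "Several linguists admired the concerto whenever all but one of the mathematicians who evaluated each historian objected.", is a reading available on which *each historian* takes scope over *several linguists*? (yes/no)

*each historian* is embedded in the relative clause *who evaluated each historian*, which is itself inside the adjunct *whenever all but one of the mathematicians who evaluated each historian objected*.
Nested islands: the RC island is itself inside an adjunct island, so wide scope is doubly excluded.
So the wide-scope reading for *each historian* is blocked.

No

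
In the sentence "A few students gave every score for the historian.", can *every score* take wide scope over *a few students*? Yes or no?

Yes

*every score* is the matrix object and *a few students* the matrix subject; the two are clausemates.
With no island boundary between them, the object can take inverse scope over the subject via ordinary QR within the clause.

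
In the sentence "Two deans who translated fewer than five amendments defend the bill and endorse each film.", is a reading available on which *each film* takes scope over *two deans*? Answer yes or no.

No

*each film* is embedded in one conjunct of the coordinate structure (*endorse each film*).
A quantifier cannot raise out of one conjunct of a coordination across the whole coordinate structure — the CSC applies to QR.
So the wide-scope reading for *each film* is blocked.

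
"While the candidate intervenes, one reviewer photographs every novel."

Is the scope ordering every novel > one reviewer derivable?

Although there is an adjunct clause, *every novel* is in the main clause, not inside the adjunct.
Nothing blocks QR of the lower DP to a position above the higher one, so inverse scope is available.

Yes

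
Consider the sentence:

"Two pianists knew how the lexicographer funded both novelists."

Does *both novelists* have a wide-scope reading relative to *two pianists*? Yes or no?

No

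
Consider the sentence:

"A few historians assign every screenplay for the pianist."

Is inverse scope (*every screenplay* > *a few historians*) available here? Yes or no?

Yes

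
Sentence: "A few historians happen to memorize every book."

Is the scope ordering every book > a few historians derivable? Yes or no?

Yes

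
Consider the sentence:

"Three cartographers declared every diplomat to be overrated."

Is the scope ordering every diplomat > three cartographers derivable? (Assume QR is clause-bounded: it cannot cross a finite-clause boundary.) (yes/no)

Yes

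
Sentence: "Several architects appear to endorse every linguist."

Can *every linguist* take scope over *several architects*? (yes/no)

Yes

*every linguist* is inside a raising infinitive, which is transparent to QR (no CP barrier), so it behaves as a matrix argument.
Clause-internal QR can adjoin the lower DP above the subject, yielding the inverse reading.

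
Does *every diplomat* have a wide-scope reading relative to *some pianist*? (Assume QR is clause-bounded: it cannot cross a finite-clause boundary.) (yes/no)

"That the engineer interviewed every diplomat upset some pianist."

Structurally, *every diplomat* is inside the sentential subject *that the engineer interviewed every diplomat*.
Subjects — clausal subjects included — are islands for extraction, and QR is no exception.
*every diplomat* is confined to the island and cannot take scope over *some pianist*.

No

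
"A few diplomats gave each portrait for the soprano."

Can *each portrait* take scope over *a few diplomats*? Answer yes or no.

Yes

Both DPs are arguments of the same predicate; there is no clause or island boundary between them.
No island intervenes, so both surface and inverse scope are derivable.
So *each portrait* > *a few diplomats* is among the available readings.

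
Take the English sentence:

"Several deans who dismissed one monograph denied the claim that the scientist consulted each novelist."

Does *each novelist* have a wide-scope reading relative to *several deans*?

No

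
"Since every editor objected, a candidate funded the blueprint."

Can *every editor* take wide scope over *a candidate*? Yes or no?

No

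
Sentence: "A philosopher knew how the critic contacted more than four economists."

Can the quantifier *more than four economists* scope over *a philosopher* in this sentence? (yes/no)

Structurally, *more than four economists* is inside the embedded question *how the critic contacted more than four economists*.
Embedded questions are wh-islands: a quantifier inside an indirect question cannot QR into the matrix clause.
Hence only narrow scope for *more than four economists* (under *a philosopher*) survives.

No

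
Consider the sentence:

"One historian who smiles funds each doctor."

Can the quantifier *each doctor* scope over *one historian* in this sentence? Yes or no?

*each doctor* sits in the matrix clause, not in the relative clause on *one historian*.
Ordinary QR to a clause-peripheral position gives the wide-scope LF for the lower DP.

Yes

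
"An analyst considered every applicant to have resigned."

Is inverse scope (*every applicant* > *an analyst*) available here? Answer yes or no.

Yes

ECM infinitives lack a CP barrier, so *every applicant* can QR over the matrix subject *an analyst*.
Ordinary QR to a clause-peripheral position gives the wide-scope LF for the lower DP.
Both orderings are possible: *an analyst* > *every applicant* and *every applicant* > *an analyst*.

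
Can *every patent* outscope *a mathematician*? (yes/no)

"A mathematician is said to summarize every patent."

Yes

*every patent* is the object of the infinitival complement of a raising predicate; raising infinitives are transparent for QR, so the two DPs are in effect clausemates.
QR within a single clause is free, so the lower quantifier may take scope over the higher one.
So *every patent* > *a mathematician* is among the available readings.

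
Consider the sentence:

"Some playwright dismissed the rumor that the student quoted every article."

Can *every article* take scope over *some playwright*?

No

*every article* occurs within the complex NP *the rumor that the student quoted every article*.
Noun-complement clauses are scope islands (the Complex NP Constraint): a quantifier inside one cannot scope into the matrix.
Hence only narrow scope for *every article* (under *some playwright*) survives.
(Only the surface reading survives: one fixed playwright with respect to all the relevant articles.)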